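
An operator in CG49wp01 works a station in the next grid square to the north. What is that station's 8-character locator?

Latitude extended square 1; +1 → 2.
The longitude characters are unchanged.

CG49wp02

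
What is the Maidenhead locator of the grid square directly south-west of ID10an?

ID00xm

Longitude subsquare a = 0; −1 → -1, wraps to 23 = x, carry into square.
Longitude square 1; −1 → 0.
Latitude subsquare n = 13; −1 → 12 = m.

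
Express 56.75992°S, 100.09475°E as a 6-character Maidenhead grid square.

OD03bf

Shift to the Maidenhead origin (180°W, 90°S): lon 280.0947, lat 33.2401.
Field (20°×10°, letters A–R): lon ⌊280.0947/20⌋ = 14 → O; lat ⌊33.2401/10⌋ = 3 → D.
Square (2°×1°, digits 0–9): lon ⌊0.0947/2⌋ = 0; lat ⌊3.2401/1⌋ = 3.
Subsquare (5′×2.5′, letters a–x): lon ⌊0.0947/0.0833333⌋ = 1 → b; lat ⌊0.2401/0.0416667⌋ = 5 → f.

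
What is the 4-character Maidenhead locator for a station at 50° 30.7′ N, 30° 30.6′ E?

KO50

Shift to the Maidenhead origin (180°W, 90°S): lon 210.51, lat 140.51.
Field: 210.51/20 → 10 → K, 140.51/10 → 14 → O; chars KO.
Square: 10.51/2 → 5, 0.51/1 → 0; chars 50.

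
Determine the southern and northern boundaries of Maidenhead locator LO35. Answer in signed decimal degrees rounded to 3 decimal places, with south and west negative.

55.000, 56.000

Field L=11, O=14: +11·20° lon, +14·10° lat → SW at lon 40°, lat 50°.
Square 3, 5: +3·2° lon, +5·1° lat → SW at lon 46°, lat 55°.
Cell spans 2° lon × 1° lat.
south 55.000, north 56.000.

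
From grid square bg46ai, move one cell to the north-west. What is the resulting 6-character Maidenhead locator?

BG36xj

Longitude subsquare a = 0; −1 → -1, wraps to 23 = x, carry into square.
Longitude square 4; −1 → 3.
Latitude subsquare i = 8; +1 → 9 = j.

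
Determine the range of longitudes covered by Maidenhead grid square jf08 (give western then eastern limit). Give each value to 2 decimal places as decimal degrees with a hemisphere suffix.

Field J=9, F=5: +9·20° lon, +5·10° lat → SW at lon 0°, lat -40°.
Square 0, 8: +0·2° lon, +8·1° lat → SW at lon 0°, lat -32°.
Cell spans 2° lon × 1° lat.
west 0.00° E, east 2.00° E.

0.00° E, 2.00° E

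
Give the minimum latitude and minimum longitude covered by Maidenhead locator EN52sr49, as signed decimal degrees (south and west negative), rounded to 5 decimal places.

42.74583, -88.46667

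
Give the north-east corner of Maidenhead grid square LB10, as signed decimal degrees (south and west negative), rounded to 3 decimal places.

-79.000, 44.000

Field L=11, B=1: +11·20° lon, +1·10° lat → SW at lon 40°, lat -80°.
Square 1, 0: +1·2° lon, +0·1° lat → SW at lon 42°, lat -80°.
Cell spans 2° lon × 1° lat. NE corner is SW corner plus one full cell.
latitude -79.000, longitude 44.000.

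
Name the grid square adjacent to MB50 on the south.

MA59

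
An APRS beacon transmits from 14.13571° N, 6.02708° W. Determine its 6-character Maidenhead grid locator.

IK64xd

Shift to the Maidenhead origin (180°W, 90°S): lon 173.9729, lat 104.1357.
Field: 173.9729/20 → 8 → I, 104.1357/10 → 10 → K; chars IK.
Square: 13.9729/2 → 6, 4.1357/1 → 4; chars 64.
Subsquare: 1.9729/0.0833333 → 23 → x, 0.1357/0.0416667 → 3 → d; chars xd.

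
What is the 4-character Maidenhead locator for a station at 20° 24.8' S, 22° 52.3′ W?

Offset from 180°W / 90°S: lon 157.13°, lat 69.59°.
Field: 157.13/20 → 7 → H, 69.59/10 → 6 → G; chars HG.
Square: 17.13/2 → 8, 9.59/1 → 9; chars 89.

HG89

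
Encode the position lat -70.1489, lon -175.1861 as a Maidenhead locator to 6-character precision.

AB29ju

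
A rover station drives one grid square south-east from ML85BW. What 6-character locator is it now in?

ML85cv

Longitude subsquare b = 1; +1 → 2 = c.
Latitude subsquare w = 22; −1 → 21 = v.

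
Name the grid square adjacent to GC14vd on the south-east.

GC14wc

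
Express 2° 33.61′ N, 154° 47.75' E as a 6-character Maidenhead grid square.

Shift to the Maidenhead origin (180°W, 90°S): lon 334.7958, lat 92.5602.
Field: 334.7958/20 → 16 → Q, 92.5602/10 → 9 → J; chars QJ.
Square: 14.7958/2 → 7, 2.5602/1 → 2; chars 72.
Subsquare: 0.7958/0.0833333 → 9 → j, 0.5602/0.0416667 → 13 → n; chars jn.

QJ72jn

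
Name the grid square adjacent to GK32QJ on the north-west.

GK32pk

Longitude subsquare q = 16; −1 → 15 = p.
Latitude subsquare j = 9; +1 → 10 = k.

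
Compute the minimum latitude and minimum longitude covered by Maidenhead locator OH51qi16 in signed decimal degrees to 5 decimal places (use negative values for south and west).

-18.64167, 111.34167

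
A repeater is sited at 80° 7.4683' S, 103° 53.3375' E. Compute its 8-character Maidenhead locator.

OA19wv60

Offset from 180°W / 90°S: lon 283.88896°, lat 9.87553°.
Field: lon ⌊283.88896/20⌋ = 14 → O; lat ⌊9.87553/10⌋ = 0 → A.
Square: lon ⌊3.88896/2⌋ = 1; lat ⌊9.87553/1⌋ = 9.
Subsquare: lon ⌊1.88896/0.0833333⌋ = 22 → w; lat ⌊0.87553/0.0416667⌋ = 21 → v.
Extended square: lon ⌊0.05563/0.00833333⌋ = 6; lat ⌊0.00053/0.00416667⌋ = 0.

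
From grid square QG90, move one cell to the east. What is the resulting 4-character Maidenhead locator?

Longitude square 9; +1 → 10, wraps to 0, carry into field.
Longitude field Q = 16; +1 → 17 = R.
The latitude characters are unchanged.

RG00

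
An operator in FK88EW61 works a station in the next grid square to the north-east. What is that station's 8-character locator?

FK88ew72

Longitude extended square 6; +1 → 7.
Latitude extended square 1; +1 → 2.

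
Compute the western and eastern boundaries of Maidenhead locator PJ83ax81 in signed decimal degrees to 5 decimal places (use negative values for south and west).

136.06667, 136.07500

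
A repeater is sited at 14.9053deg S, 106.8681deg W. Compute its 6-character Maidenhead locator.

DH65nc

Shift to the Maidenhead origin (180°W, 90°S): lon 73.1319, lat 75.0947.
Field (20°×10°, letters A–R): lon ⌊73.1319/20⌋ = 3 → D; lat ⌊75.0947/10⌋ = 7 → H.
Square (2°×1°, digits 0–9): lon ⌊13.1319/2⌋ = 6; lat ⌊5.0947/1⌋ = 5.
Subsquare (5′×2.5′, letters a–x): lon ⌊1.1319/0.0833333⌋ = 13 → n; lat ⌊0.0947/0.0416667⌋ = 2 → c.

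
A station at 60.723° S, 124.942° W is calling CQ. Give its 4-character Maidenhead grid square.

Shift to the Maidenhead origin (180°W, 90°S): lon 55.06, lat 29.28.
Field (20°×10°, letters A–R): lon ⌊55.06/20⌋ = 2 → C; lat ⌊29.28/10⌋ = 2 → C.
Square (2°×1°, digits 0–9): lon ⌊15.06/2⌋ = 7; lat ⌊9.28/1⌋ = 9.

CC79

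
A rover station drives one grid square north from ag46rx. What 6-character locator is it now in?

AG47ra

Latitude subsquare x = 23; +1 → 24, wraps to 0 = a, carry into square.
Latitude square 6; +1 → 7.
The longitude characters are unchanged.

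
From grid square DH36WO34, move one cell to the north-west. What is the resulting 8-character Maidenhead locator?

Longitude extended square 3; −1 → 2.
Latitude extended square 4; +1 → 5.

DH36wo25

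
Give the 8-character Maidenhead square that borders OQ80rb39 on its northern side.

Latitude extended square 9; +1 → 10, wraps to 0, carry into subsquare.
Latitude subsquare b = 1; +1 → 2 = c.
The longitude characters are unchanged.

OQ80rc30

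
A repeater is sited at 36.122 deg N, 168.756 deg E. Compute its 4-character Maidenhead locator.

Offset from 180°W / 90°S: lon 348.76°, lat 126.12°.
Field: 348.76/20 → 17 → R, 126.12/10 → 12 → M; chars RM.
Square: 8.76/2 → 4, 6.12/1 → 6; chars 46.

RM46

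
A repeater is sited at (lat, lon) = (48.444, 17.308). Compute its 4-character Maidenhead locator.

Shift to the Maidenhead origin (180°W, 90°S): lon 197.31, lat 138.44.
Field: 197.31/20 → 9 → J, 138.44/10 → 13 → N; chars JN.
Square: 17.31/2 → 8, 8.44/1 → 8; chars 88.

JN88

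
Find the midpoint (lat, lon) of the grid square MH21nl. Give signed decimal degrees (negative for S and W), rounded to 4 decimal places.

-18.5208, 65.1250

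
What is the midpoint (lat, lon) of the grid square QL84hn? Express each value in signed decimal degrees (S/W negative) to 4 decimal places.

24.5625, 156.6250

Field Q=16, L=11: +16·20° lon, +11·10° lat → SW at lon 140°, lat 20°.
Square 8, 4: +8·2° lon, +4·1° lat → SW at lon 156°, lat 24°.
Subsquare h=7, n=13: +7·0.0833333° lon, +13·0.0416667° lat → SW at lon 156.583°, lat 24.5417°.
Cell spans 0.0833333° lon × 0.0416667° lat. Centre is SW corner plus half of each.
latitude 24.5625, longitude 156.6250.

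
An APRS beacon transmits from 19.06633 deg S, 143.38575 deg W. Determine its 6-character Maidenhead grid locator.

BH80hw

Add 180° to longitude and 90° to latitude: 36.6142, 70.9337.
Field: lon ⌊36.6142/20⌋ = 1 → B; lat ⌊70.9337/10⌋ = 7 → H.
Square: lon ⌊16.6142/2⌋ = 8; lat ⌊0.9337/1⌋ = 0.
Subsquare: lon ⌊0.6142/0.0833333⌋ = 7 → h; lat ⌊0.9337/0.0416667⌋ = 22 → w.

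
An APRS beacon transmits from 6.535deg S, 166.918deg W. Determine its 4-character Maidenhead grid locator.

AI63

Offset from 180°W / 90°S: lon 13.08°, lat 83.47°.
Field: lon ⌊13.08/20⌋ = 0 → A; lat ⌊83.47/10⌋ = 8 → I.
Square: lon ⌊13.08/2⌋ = 6; lat ⌊3.47/1⌋ = 3.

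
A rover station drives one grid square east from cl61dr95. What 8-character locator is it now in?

CL61er05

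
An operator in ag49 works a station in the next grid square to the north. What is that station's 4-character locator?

Latitude square 9; +1 → 10, wraps to 0, carry into field.
Latitude field G = 6; +1 → 7 = H.
The longitude characters are unchanged.

AH40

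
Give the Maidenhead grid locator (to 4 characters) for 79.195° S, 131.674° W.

CB40

Add 180° to longitude and 90° to latitude: 48.33, 10.81.
Field: lon ⌊48.33/20⌋ = 2 → C; lat ⌊10.81/10⌋ = 1 → B.
Square: lon ⌊8.33/2⌋ = 4; lat ⌊0.81/1⌋ = 0.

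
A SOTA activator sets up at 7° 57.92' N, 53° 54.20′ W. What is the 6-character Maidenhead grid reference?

GJ37bx

Add 180° to longitude and 90° to latitude: 126.0967, 97.9653.
Field: 126.0967/20 → 6 → G, 97.9653/10 → 9 → J; chars GJ.
Square: 6.0967/2 → 3, 7.9653/1 → 7; chars 37.
Subsquare: 0.0967/0.0833333 → 1 → b, 0.9653/0.0416667 → 23 → x; chars bx.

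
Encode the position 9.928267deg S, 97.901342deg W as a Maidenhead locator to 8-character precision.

EI10bb17

Add 180° to longitude and 90° to latitude: 82.09866, 80.07173.
Field: 82.09866/20 → 4 → E, 80.07173/10 → 8 → I; chars EI.
Square: 2.09866/2 → 1, 0.07173/1 → 0; chars 10.
Subsquare: 0.09866/0.0833333 → 1 → b, 0.07173/0.0416667 → 1 → b; chars bb.
Extended square: 0.01532/0.00833333 → 1, 0.03007/0.00416667 → 7; chars 17.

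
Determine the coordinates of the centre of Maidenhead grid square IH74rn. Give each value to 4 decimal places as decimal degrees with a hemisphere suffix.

15.4375° S, 4.5417° W

Field I=8, H=7: +8·20° lon, +7·10° lat → SW at lon -20°, lat -20°.
Square 7, 4: +7·2° lon, +4·1° lat → SW at lon -6°, lat -16°.
Subsquare r=17, n=13: +17·0.0833333° lon, +13·0.0416667° lat → SW at lon -4.58333°, lat -15.4583°.
Cell spans 0.0833333° lon × 0.0416667° lat. Centre is SW corner plus half of each.
latitude 15.4375° S, longitude 4.5417° W.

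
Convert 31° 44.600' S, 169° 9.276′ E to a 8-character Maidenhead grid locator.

RF48ng81

Shift to the Maidenhead origin (180°W, 90°S): lon 349.15460, lat 58.25667.
Field: 349.15460/20 → 17 → R, 58.25667/10 → 5 → F; chars RF.
Square: 9.15460/2 → 4, 8.25667/1 → 8; chars 48.
Subsquare: 1.15460/0.0833333 → 13 → n, 0.25667/0.0416667 → 6 → g; chars ng.
Extended square: 0.07127/0.00833333 → 8, 0.00667/0.00416667 → 1; chars 81.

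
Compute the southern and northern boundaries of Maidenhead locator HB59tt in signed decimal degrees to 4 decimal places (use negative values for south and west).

Field H=7, B=1: +7·20° lon, +1·10° lat → SW at lon -40°, lat -80°.
Square 5, 9: +5·2° lon, +9·1° lat → SW at lon -30°, lat -71°.
Subsquare t=19, t=19: +19·0.0833333° lon, +19·0.0416667° lat → SW at lon -28.4167°, lat -70.2083°.
Cell spans 0.0833333° lon × 0.0416667° lat.
south -70.2083, north -70.1667.

-70.2083, -70.1667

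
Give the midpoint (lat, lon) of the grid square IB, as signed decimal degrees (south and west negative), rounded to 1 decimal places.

-75.0, -10.0

Field I=8, B=1: +8·20° lon, +1·10° lat → SW at lon -20°, lat -80°.
Cell spans 20° lon × 10° lat. Centre is SW corner plus half of each.
latitude -75.0, longitude -10.0.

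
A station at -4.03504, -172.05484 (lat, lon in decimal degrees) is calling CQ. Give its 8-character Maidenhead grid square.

AI35xx31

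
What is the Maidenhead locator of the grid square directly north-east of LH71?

Longitude square 7; +1 → 8.
Latitude square 1; +1 → 2.

LH82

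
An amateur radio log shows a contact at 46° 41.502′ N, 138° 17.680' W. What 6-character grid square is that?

CN06uq

Offset from 180°W / 90°S: lon 41.7053°, lat 136.6917°.
Field: lon ⌊41.7053/20⌋ = 2 → C; lat ⌊136.6917/10⌋ = 13 → N.
Square: lon ⌊1.7053/2⌋ = 0; lat ⌊6.6917/1⌋ = 6.
Subsquare: lon ⌊1.7053/0.0833333⌋ = 20 → u; lat ⌊0.6917/0.0416667⌋ = 16 → q.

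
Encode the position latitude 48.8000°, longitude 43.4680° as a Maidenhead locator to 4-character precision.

Shift to the Maidenhead origin (180°W, 90°S): lon 223.47, lat 138.80.
Field: 223.47/20 → 11 → L, 138.80/10 → 13 → N; chars LN.
Square: 3.47/2 → 1, 8.80/1 → 8; chars 18.

LN18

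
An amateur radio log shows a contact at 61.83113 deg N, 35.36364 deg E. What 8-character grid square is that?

Shift to the Maidenhead origin (180°W, 90°S): lon 215.36364, lat 151.83113.
Field (20°×10°, letters A–R): lon ⌊215.36364/20⌋ = 10 → K; lat ⌊151.83113/10⌋ = 15 → P.
Square (2°×1°, digits 0–9): lon ⌊15.36364/2⌋ = 7; lat ⌊1.83113/1⌋ = 1.
Subsquare (5′×2.5′, letters a–x): lon ⌊1.36364/0.0833333⌋ = 16 → q; lat ⌊0.83113/0.0416667⌋ = 19 → t.
Extended square (30″×15″, digits 0–9): lon ⌊0.03031/0.00833333⌋ = 3; lat ⌊0.03946/0.00416667⌋ = 9.

KP71qt39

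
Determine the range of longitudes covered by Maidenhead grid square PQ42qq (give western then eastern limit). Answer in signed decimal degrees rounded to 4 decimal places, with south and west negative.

129.3333, 129.4167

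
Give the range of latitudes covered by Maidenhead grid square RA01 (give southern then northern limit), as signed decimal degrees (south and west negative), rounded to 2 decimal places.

-89.00, -88.00

Field R=17, A=0: +17·20° lon, +0·10° lat → SW at lon 160°, lat -90°.
Square 0, 1: +0·2° lon, +1·1° lat → SW at lon 160°, lat -89°.
Cell spans 2° lon × 1° lat.
south -89.00, north -88.00.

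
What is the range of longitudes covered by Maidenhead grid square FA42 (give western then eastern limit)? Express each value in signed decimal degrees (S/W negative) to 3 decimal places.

Field F=5, A=0: +5·20° lon, +0·10° lat → SW at lon -80°, lat -90°.
Square 4, 2: +4·2° lon, +2·1° lat → SW at lon -72°, lat -88°.
Cell spans 2° lon × 1° lat.
west -72.000, east -70.000.

-72.000, -70.000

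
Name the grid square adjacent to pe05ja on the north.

PE05jb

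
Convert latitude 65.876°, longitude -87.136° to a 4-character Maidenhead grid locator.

EP65

Shift to the Maidenhead origin (180°W, 90°S): lon 92.86, lat 155.88.
Field: 92.86/20 → 4 → E, 155.88/10 → 15 → P; chars EP.
Square: 12.86/2 → 6, 5.88/1 → 5; chars 65.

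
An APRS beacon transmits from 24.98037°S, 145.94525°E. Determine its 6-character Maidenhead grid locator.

QG25xa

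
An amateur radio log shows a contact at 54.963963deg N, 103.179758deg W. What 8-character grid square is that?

Offset from 180°W / 90°S: lon 76.82024°, lat 144.96396°.
Field: lon ⌊76.82024/20⌋ = 3 → D; lat ⌊144.96396/10⌋ = 14 → O.
Square: lon ⌊16.82024/2⌋ = 8; lat ⌊4.96396/1⌋ = 4.
Subsquare: lon ⌊0.82024/0.0833333⌋ = 9 → j; lat ⌊0.96396/0.0416667⌋ = 23 → x.
Extended square: lon ⌊0.07024/0.00833333⌋ = 8; lat ⌊0.00563/0.00416667⌋ = 1.

DO84jx81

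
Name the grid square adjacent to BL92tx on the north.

BL93ta

Latitude subsquare x = 23; +1 → 24, wraps to 0 = a, carry into square.
Latitude square 2; +1 → 3.
The longitude characters are unchanged.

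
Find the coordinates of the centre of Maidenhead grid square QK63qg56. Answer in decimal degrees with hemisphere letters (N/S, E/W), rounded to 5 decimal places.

13.27708° N, 153.37917° E

Field Q=16, K=10: +16·20° lon, +10·10° lat → SW at lon 140°, lat 10°.
Square 6, 3: +6·2° lon, +3·1° lat → SW at lon 152°, lat 13°.
Subsquare q=16, g=6: +16·0.0833333° lon, +6·0.0416667° lat → SW at lon 153.333°, lat 13.25°.
Extended square 5, 6: +5·0.00833333° lon, +6·0.00416667° lat → SW at lon 153.375°, lat 13.275°.
Cell spans 0.00833333° lon × 0.00416667° lat. Centre is SW corner plus half of each.
latitude 13.27708° N, longitude 153.37917° E.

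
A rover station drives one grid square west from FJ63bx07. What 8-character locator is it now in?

FJ63ax97

Longitude extended square 0; −1 → -1, wraps to 9, carry into subsquare.
Longitude subsquare b = 1; −1 → 0 = a.
The latitude characters are unchanged.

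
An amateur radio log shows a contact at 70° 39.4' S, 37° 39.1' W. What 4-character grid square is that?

Shift to the Maidenhead origin (180°W, 90°S): lon 142.35, lat 19.34.
Field: lon ⌊142.35/20⌋ = 7 → H; lat ⌊19.34/10⌋ = 1 → B.
Square: lon ⌊2.35/2⌋ = 1; lat ⌊9.34/1⌋ = 9.

HB19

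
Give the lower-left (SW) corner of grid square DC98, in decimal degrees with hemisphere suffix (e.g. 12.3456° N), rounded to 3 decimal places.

62.000° S, 102.000° W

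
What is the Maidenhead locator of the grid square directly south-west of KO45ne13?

KO45ne02

Longitude extended square 1; −1 → 0.
Latitude extended square 3; −1 → 2.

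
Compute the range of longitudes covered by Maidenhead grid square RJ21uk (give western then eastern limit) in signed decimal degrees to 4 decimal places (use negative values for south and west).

165.6667, 165.7500

Field R=17, J=9: +17·20° lon, +9·10° lat → SW at lon 160°, lat 0°.
Square 2, 1: +2·2° lon, +1·1° lat → SW at lon 164°, lat 1°.
Subsquare u=20, k=10: +20·0.0833333° lon, +10·0.0416667° lat → SW at lon 165.667°, lat 1.41667°.
Cell spans 0.0833333° lon × 0.0416667° lat.
west 165.6667, east 165.7500.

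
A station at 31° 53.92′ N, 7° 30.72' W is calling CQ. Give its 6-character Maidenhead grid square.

Offset from 180°W / 90°S: lon 172.4880°, lat 121.8987°.
Field (20°×10°, letters A–R): 172.4880/20 → 8 → I, 121.8987/10 → 12 → M; chars IM.
Square (2°×1°, digits 0–9): 12.4880/2 → 6, 1.8987/1 → 1; chars 61.
Subsquare (5′×2.5′, letters a–x): 0.4880/0.0833333 → 5 → f, 0.8987/0.0416667 → 21 → v; chars fv.

IM61fv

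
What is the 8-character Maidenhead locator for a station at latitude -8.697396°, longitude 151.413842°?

QI51qh92

Shift to the Maidenhead origin (180°W, 90°S): lon 331.41384, lat 81.30260.
Field (20°×10°, letters A–R): lon ⌊331.41384/20⌋ = 16 → Q; lat ⌊81.30260/10⌋ = 8 → I.
Square (2°×1°, digits 0–9): lon ⌊11.41384/2⌋ = 5; lat ⌊1.30260/1⌋ = 1.
Subsquare (5′×2.5′, letters a–x): lon ⌊1.41384/0.0833333⌋ = 16 → q; lat ⌊0.30260/0.0416667⌋ = 7 → h.
Extended square (30″×15″, digits 0–9): lon ⌊0.08051/0.00833333⌋ = 9; lat ⌊0.01094/0.00416667⌋ = 2.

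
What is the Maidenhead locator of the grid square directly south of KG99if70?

KG99ie79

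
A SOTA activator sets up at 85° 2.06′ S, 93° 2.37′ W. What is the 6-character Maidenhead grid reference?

EA34lx

Add 180° to longitude and 90° to latitude: 86.9605, 4.9657.
Field (20°×10°, letters A–R): 86.9605/20 → 4 → E, 4.9657/10 → 0 → A; chars EA.
Square (2°×1°, digits 0–9): 6.9605/2 → 3, 4.9657/1 → 4; chars 34.
Subsquare (5′×2.5′, letters a–x): 0.9605/0.0833333 → 11 → l, 0.9657/0.0416667 → 23 → x; chars lx.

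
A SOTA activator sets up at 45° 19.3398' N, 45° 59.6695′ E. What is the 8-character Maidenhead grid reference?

Shift to the Maidenhead origin (180°W, 90°S): lon 225.99449, lat 135.32233.
Field: 225.99449/20 → 11 → L, 135.32233/10 → 13 → N; chars LN.
Square: 5.99449/2 → 2, 5.32233/1 → 5; chars 25.
Subsquare: 1.99449/0.0833333 → 23 → x, 0.32233/0.0416667 → 7 → h; chars xh.
Extended square: 0.07783/0.00833333 → 9, 0.03066/0.00416667 → 7; chars 97.

LN25xh97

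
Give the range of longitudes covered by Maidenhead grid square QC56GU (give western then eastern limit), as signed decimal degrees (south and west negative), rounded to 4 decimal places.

Field Q=16, C=2: +16·20° lon, +2·10° lat → SW at lon 140°, lat -70°.
Square 5, 6: +5·2° lon, +6·1° lat → SW at lon 150°, lat -64°.
Subsquare g=6, u=20: +6·0.0833333° lon, +20·0.0416667° lat → SW at lon 150.5°, lat -63.1667°.
Cell spans 0.0833333° lon × 0.0416667° lat.
west 150.5000, east 150.5833.

150.5000, 150.5833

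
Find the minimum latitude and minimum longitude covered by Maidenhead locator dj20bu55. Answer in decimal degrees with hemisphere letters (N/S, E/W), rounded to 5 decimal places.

0.85417° N, 115.87500° W

Field D=3, J=9: +3·20° lon, +9·10° lat → SW at lon -120°, lat 0°.
Square 2, 0: +2·2° lon, +0·1° lat → SW at lon -116°, lat 0°.
Subsquare b=1, u=20: +1·0.0833333° lon, +20·0.0416667° lat → SW at lon -115.917°, lat 0.833333°.
Extended square 5, 5: +5·0.00833333° lon, +5·0.00416667° lat → SW at lon -115.875°, lat 0.854167°.
latitude 0.85417° N, longitude 115.87500° W.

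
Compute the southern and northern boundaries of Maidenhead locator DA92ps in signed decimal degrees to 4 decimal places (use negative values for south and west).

-87.2500, -87.2083

Field D=3, A=0: +3·20° lon, +0·10° lat → SW at lon -120°, lat -90°.
Square 9, 2: +9·2° lon, +2·1° lat → SW at lon -102°, lat -88°.
Subsquare p=15, s=18: +15·0.0833333° lon, +18·0.0416667° lat → SW at lon -100.75°, lat -87.25°.
Cell spans 0.0833333° lon × 0.0416667° lat.
south -87.2500, north -87.2083.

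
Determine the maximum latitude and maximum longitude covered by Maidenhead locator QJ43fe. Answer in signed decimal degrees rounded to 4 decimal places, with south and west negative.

Field Q=16, J=9: +16·20° lon, +9·10° lat → SW at lon 140°, lat 0°.
Square 4, 3: +4·2° lon, +3·1° lat → SW at lon 148°, lat 3°.
Subsquare f=5, e=4: +5·0.0833333° lon, +4·0.0416667° lat → SW at lon 148.417°, lat 3.16667°.
Cell spans 0.0833333° lon × 0.0416667° lat. NE corner is SW corner plus one full cell.
latitude 3.2083, longitude 148.5000.

3.2083, 148.5000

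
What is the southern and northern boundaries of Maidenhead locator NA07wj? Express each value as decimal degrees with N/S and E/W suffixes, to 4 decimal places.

82.6250° S, 82.5833° S

Field N=13, A=0: +13·20° lon, +0·10° lat → SW at lon 80°, lat -90°.
Square 0, 7: +0·2° lon, +7·1° lat → SW at lon 80°, lat -83°.
Subsquare w=22, j=9: +22·0.0833333° lon, +9·0.0416667° lat → SW at lon 81.8333°, lat -82.625°.
Cell spans 0.0833333° lon × 0.0416667° lat.
south 82.6250° S, north 82.5833° S.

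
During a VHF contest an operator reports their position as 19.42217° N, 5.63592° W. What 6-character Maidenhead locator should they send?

IK79ek

Shift to the Maidenhead origin (180°W, 90°S): lon 174.3641, lat 109.4222.
Field: lon ⌊174.3641/20⌋ = 8 → I; lat ⌊109.4222/10⌋ = 10 → K.
Square: lon ⌊14.3641/2⌋ = 7; lat ⌊9.4222/1⌋ = 9.
Subsquare: lon ⌊0.3641/0.0833333⌋ = 4 → e; lat ⌊0.4222/0.0416667⌋ = 10 → k.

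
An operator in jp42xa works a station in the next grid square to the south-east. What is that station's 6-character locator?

Longitude subsquare x = 23; +1 → 24, wraps to 0 = a, carry into square.
Longitude square 4; +1 → 5.
Latitude subsquare a = 0; −1 → -1, wraps to 23 = x, carry into square.
Latitude square 2; −1 → 1.

JP51ax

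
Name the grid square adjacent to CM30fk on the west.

CM30ek

Longitude subsquare f = 5; −1 → 4 = e.
The latitude characters are unchanged.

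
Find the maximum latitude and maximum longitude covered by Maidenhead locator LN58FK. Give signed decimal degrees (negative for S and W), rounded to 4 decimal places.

48.4583, 50.5000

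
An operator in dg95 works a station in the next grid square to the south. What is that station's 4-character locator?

DG94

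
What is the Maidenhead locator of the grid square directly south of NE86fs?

NE86fr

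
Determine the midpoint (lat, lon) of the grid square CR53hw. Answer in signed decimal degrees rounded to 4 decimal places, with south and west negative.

Field C=2, R=17: +2·20° lon, +17·10° lat → SW at lon -140°, lat 80°.
Square 5, 3: +5·2° lon, +3·1° lat → SW at lon -130°, lat 83°.
Subsquare h=7, w=22: +7·0.0833333° lon, +22·0.0416667° lat → SW at lon -129.417°, lat 83.9167°.
Cell spans 0.0833333° lon × 0.0416667° lat. Centre is SW corner plus half of each.
latitude 83.9375, longitude -129.3750.

83.9375, -129.3750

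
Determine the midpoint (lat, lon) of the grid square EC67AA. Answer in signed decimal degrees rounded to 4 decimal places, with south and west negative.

-62.9792, -87.9583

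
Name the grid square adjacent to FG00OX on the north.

Latitude subsquare x = 23; +1 → 24, wraps to 0 = a, carry into square.
Latitude square 0; +1 → 1.
The longitude characters are unchanged.

FG01oa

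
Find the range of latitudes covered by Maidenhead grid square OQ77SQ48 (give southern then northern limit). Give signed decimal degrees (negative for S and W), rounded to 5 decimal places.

Field O=14, Q=16: +14·20° lon, +16·10° lat → SW at lon 100°, lat 70°.
Square 7, 7: +7·2° lon, +7·1° lat → SW at lon 114°, lat 77°.
Subsquare s=18, q=16: +18·0.0833333° lon, +16·0.0416667° lat → SW at lon 115.5°, lat 77.6667°.
Extended square 4, 8: +4·0.00833333° lon, +8·0.00416667° lat → SW at lon 115.533°, lat 77.7°.
Cell spans 0.00833333° lon × 0.00416667° lat.
south 77.70000, north 77.70417.

77.70000, 77.70417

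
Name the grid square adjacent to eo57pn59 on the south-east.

Longitude extended square 5; +1 → 6.
Latitude extended square 9; −1 → 8.

EO57pn68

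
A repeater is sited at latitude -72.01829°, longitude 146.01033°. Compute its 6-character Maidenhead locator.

Offset from 180°W / 90°S: lon 326.0103°, lat 17.9817°.
Field (20°×10°, letters A–R): 326.0103/20 → 16 → Q, 17.9817/10 → 1 → B; chars QB.
Square (2°×1°, digits 0–9): 6.0103/2 → 3, 7.9817/1 → 7; chars 37.
Subsquare (5′×2.5′, letters a–x): 0.0103/0.0833333 → 0 → a, 0.9817/0.0416667 → 23 → x; chars ax.

QB37ax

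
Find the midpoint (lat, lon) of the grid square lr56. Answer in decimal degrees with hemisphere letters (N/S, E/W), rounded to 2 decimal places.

86.50° N, 51.00° E

Field L=11, R=17: +11·20° lon, +17·10° lat → SW at lon 40°, lat 80°.
Square 5, 6: +5·2° lon, +6·1° lat → SW at lon 50°, lat 86°.
Cell spans 2° lon × 1° lat. Centre is SW corner plus half of each.
latitude 86.50° N, longitude 51.00° E.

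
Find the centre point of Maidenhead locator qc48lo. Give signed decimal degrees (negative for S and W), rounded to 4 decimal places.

-61.3958, 148.9583

Field Q=16, C=2: +16·20° lon, +2·10° lat → SW at lon 140°, lat -70°.
Square 4, 8: +4·2° lon, +8·1° lat → SW at lon 148°, lat -62°.
Subsquare l=11, o=14: +11·0.0833333° lon, +14·0.0416667° lat → SW at lon 148.917°, lat -61.4167°.
Cell spans 0.0833333° lon × 0.0416667° lat. Centre is SW corner plus half of each.
latitude -61.3958, longitude 148.9583.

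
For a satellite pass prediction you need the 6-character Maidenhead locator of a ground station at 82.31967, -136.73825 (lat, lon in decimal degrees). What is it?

CR12ph

Offset from 180°W / 90°S: lon 43.2618°, lat 172.3197°.
Field: 43.2618/20 → 2 → C, 172.3197/10 → 17 → R; chars CR.
Square: 3.2618/2 → 1, 2.3197/1 → 2; chars 12.
Subsquare: 1.2618/0.0833333 → 15 → p, 0.3197/0.0416667 → 7 → h; chars ph.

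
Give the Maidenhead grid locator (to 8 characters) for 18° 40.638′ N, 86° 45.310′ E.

NK38jq02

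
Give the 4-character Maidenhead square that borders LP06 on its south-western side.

KP95

Longitude square 0; −1 → -1, wraps to 9, carry into field.
Longitude field L = 11; −1 → 10 = K.
Latitude square 6; −1 → 5.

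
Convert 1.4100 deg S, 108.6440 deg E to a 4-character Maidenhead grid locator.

OI48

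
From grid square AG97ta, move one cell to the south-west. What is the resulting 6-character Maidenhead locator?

Longitude subsquare t = 19; −1 → 18 = s.
Latitude subsquare a = 0; −1 → -1, wraps to 23 = x, carry into square.
Latitude square 7; −1 → 6.

AG96sx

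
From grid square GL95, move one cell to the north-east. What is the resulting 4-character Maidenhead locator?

HL06

Longitude square 9; +1 → 10, wraps to 0, carry into field.
Longitude field G = 6; +1 → 7 = H.
Latitude square 5; +1 → 6.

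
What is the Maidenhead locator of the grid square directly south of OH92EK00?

OH92ej09

Latitude extended square 0; −1 → -1, wraps to 9, carry into subsquare.
Latitude subsquare k = 10; −1 → 9 = j.
The longitude characters are unchanged.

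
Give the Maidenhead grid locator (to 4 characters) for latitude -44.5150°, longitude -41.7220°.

GE95

Offset from 180°W / 90°S: lon 138.28°, lat 45.48°.
Field: 138.28/20 → 6 → G, 45.48/10 → 4 → E; chars GE.
Square: 18.28/2 → 9, 5.48/1 → 5; chars 95.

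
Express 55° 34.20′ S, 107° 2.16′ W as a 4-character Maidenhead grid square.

DD64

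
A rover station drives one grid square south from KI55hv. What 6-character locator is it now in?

KI55hu

Latitude subsquare v = 21; −1 → 20 = u.
The longitude characters are unchanged.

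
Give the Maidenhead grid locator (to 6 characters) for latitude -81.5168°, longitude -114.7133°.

DA28pl

Shift to the Maidenhead origin (180°W, 90°S): lon 65.2867, lat 8.4832.
Field: 65.2867/20 → 3 → D, 8.4832/10 → 0 → A; chars DA.
Square: 5.2867/2 → 2, 8.4832/1 → 8; chars 28.
Subsquare: 1.2867/0.0833333 → 15 → p, 0.4832/0.0416667 → 11 → l; chars pl.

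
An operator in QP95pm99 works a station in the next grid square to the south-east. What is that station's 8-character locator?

QP95qm08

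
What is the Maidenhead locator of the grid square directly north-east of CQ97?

Longitude square 9; +1 → 10, wraps to 0, carry into field.
Longitude field C = 2; +1 → 3 = D.
Latitude square 7; +1 → 8.

DQ08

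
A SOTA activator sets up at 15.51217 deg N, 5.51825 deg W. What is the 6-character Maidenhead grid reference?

Add 180° to longitude and 90° to latitude: 174.4818, 105.5122.
Field: lon ⌊174.4818/20⌋ = 8 → I; lat ⌊105.5122/10⌋ = 10 → K.
Square: lon ⌊14.4818/2⌋ = 7; lat ⌊5.5122/1⌋ = 5.
Subsquare: lon ⌊0.4818/0.0833333⌋ = 5 → f; lat ⌊0.5122/0.0416667⌋ = 12 → m.

IK75fm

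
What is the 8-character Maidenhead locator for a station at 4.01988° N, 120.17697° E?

PJ04ca14

Shift to the Maidenhead origin (180°W, 90°S): lon 300.17697, lat 94.01988.
Field: 300.17697/20 → 15 → P, 94.01988/10 → 9 → J; chars PJ.
Square: 0.17697/2 → 0, 4.01988/1 → 4; chars 04.
Subsquare: 0.17697/0.0833333 → 2 → c, 0.01988/0.0416667 → 0 → a; chars ca.
Extended square: 0.01030/0.00833333 → 1, 0.01988/0.00416667 → 4; chars 14.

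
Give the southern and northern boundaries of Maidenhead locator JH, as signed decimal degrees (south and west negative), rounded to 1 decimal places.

-20.0, -10.0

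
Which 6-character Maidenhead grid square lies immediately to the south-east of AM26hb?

AM26ia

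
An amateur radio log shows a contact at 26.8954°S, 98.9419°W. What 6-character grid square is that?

Add 180° to longitude and 90° to latitude: 81.0581, 63.1046.
Field: 81.0581/20 → 4 → E, 63.1046/10 → 6 → G; chars EG.
Square: 1.0581/2 → 0, 3.1046/1 → 3; chars 03.
Subsquare: 1.0581/0.0833333 → 12 → m, 0.1046/0.0416667 → 2 → c; chars mc.

EG03mc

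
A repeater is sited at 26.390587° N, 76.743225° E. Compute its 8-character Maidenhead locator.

Shift to the Maidenhead origin (180°W, 90°S): lon 256.74322, lat 116.39059.
Field: 256.74322/20 → 12 → M, 116.39059/10 → 11 → L; chars ML.
Square: 16.74322/2 → 8, 6.39059/1 → 6; chars 86.
Subsquare: 0.74322/0.0833333 → 8 → i, 0.39059/0.0416667 → 9 → j; chars ij.
Extended square: 0.07656/0.00833333 → 9, 0.01559/0.00416667 → 3; chars 93.

ML86ij93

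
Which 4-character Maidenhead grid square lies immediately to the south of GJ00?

Latitude square 0; −1 → -1, wraps to 9, carry into field.
Latitude field J = 9; −1 → 8 = I.
The longitude characters are unchanged.

GI09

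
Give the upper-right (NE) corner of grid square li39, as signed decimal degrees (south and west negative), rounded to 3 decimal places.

Field L=11, I=8: +11·20° lon, +8·10° lat → SW at lon 40°, lat -10°.
Square 3, 9: +3·2° lon, +9·1° lat → SW at lon 46°, lat -1°.
Cell spans 2° lon × 1° lat. NE corner is SW corner plus one full cell.
latitude 0.000, longitude 48.000.

0.000, 48.000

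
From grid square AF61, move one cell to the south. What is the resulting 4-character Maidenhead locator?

Latitude square 1; −1 → 0.
The longitude characters are unchanged.

AF60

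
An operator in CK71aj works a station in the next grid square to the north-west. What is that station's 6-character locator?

Longitude subsquare a = 0; −1 → -1, wraps to 23 = x, carry into square.
Longitude square 7; −1 → 6.
Latitude subsquare j = 9; +1 → 10 = k.

CK61xk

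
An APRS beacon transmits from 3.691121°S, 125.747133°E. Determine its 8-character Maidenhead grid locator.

Add 180° to longitude and 90° to latitude: 305.74713, 86.30888.
Field (20°×10°, letters A–R): 305.74713/20 → 15 → P, 86.30888/10 → 8 → I; chars PI.
Square (2°×1°, digits 0–9): 5.74713/2 → 2, 6.30888/1 → 6; chars 26.
Subsquare (5′×2.5′, letters a–x): 1.74713/0.0833333 → 20 → u, 0.30888/0.0416667 → 7 → h; chars uh.
Extended square (30″×15″, digits 0–9): 0.08047/0.00833333 → 9, 0.01721/0.00416667 → 4; chars 94.

PI26uh94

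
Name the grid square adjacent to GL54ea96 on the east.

Longitude extended square 9; +1 → 10, wraps to 0, carry into subsquare.
Longitude subsquare e = 4; +1 → 5 = f.
The latitude characters are unchanged.

GL54fa06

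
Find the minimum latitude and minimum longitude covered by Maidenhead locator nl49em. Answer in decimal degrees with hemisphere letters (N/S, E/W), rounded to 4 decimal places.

29.5000° N, 88.3333° E

Field N=13, L=11: +13·20° lon, +11·10° lat → SW at lon 80°, lat 20°.
Square 4, 9: +4·2° lon, +9·1° lat → SW at lon 88°, lat 29°.
Subsquare e=4, m=12: +4·0.0833333° lon, +12·0.0416667° lat → SW at lon 88.3333°, lat 29.5°.
latitude 29.5000° N, longitude 88.3333° E.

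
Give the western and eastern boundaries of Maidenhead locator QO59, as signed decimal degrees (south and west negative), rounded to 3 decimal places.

150.000, 152.000

Field Q=16, O=14: +16·20° lon, +14·10° lat → SW at lon 140°, lat 50°.
Square 5, 9: +5·2° lon, +9·1° lat → SW at lon 150°, lat 59°.
Cell spans 2° lon × 1° lat.
west 150.000, east 152.000.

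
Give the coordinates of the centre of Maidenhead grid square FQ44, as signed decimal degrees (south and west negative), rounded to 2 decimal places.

74.50, -71.00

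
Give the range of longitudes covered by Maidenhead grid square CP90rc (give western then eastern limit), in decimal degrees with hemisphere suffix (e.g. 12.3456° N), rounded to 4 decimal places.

120.5833° W, 120.5000° W

Field C=2, P=15: +2·20° lon, +15·10° lat → SW at lon -140°, lat 60°.
Square 9, 0: +9·2° lon, +0·1° lat → SW at lon -122°, lat 60°.
Subsquare r=17, c=2: +17·0.0833333° lon, +2·0.0416667° lat → SW at lon -120.583°, lat 60.0833°.
Cell spans 0.0833333° lon × 0.0416667° lat.
west 120.5833° W, east 120.5000° W.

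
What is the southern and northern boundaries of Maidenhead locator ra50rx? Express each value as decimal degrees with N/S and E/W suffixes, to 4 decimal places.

89.0417° S, 89.0000° S

Field R=17, A=0: +17·20° lon, +0·10° lat → SW at lon 160°, lat -90°.
Square 5, 0: +5·2° lon, +0·1° lat → SW at lon 170°, lat -90°.
Subsquare r=17, x=23: +17·0.0833333° lon, +23·0.0416667° lat → SW at lon 171.417°, lat -89.0417°.
Cell spans 0.0833333° lon × 0.0416667° lat.
south 89.0417° S, north 89.0000° S.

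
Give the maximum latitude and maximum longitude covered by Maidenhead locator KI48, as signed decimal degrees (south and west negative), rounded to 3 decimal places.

-1.000, 30.000

Field K=10, I=8: +10·20° lon, +8·10° lat → SW at lon 20°, lat -10°.
Square 4, 8: +4·2° lon, +8·1° lat → SW at lon 28°, lat -2°.
Cell spans 2° lon × 1° lat. NE corner is SW corner plus one full cell.
latitude -1.000, longitude 30.000.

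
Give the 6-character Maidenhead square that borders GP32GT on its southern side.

GP32gs

Latitude subsquare t = 19; −1 → 18 = s.
The longitude characters are unchanged.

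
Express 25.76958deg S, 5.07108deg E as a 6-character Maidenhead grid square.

Offset from 180°W / 90°S: lon 185.0711°, lat 64.2304°.
Field: 185.0711/20 → 9 → J, 64.2304/10 → 6 → G; chars JG.
Square: 5.0711/2 → 2, 4.2304/1 → 4; chars 24.
Subsquare: 1.0711/0.0833333 → 12 → m, 0.2304/0.0416667 → 5 → f; chars mf.

JG24mf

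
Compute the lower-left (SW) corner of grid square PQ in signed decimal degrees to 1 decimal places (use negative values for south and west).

70.0, 120.0

Field P=15, Q=16: +15·20° lon, +16·10° lat → SW at lon 120°, lat 70°.
latitude 70.0, longitude 120.0.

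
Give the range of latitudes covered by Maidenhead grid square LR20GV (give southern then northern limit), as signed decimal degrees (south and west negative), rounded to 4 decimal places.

Field L=11, R=17: +11·20° lon, +17·10° lat → SW at lon 40°, lat 80°.
Square 2, 0: +2·2° lon, +0·1° lat → SW at lon 44°, lat 80°.
Subsquare g=6, v=21: +6·0.0833333° lon, +21·0.0416667° lat → SW at lon 44.5°, lat 80.875°.
Cell spans 0.0833333° lon × 0.0416667° lat.
south 80.8750, north 80.9167.

80.8750, 80.9167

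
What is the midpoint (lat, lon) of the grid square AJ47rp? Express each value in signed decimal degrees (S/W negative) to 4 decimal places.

7.6458, -170.5417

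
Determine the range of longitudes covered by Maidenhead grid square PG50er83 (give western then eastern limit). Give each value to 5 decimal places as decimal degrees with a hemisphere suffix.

130.40000° E, 130.40833° E

Field P=15, G=6: +15·20° lon, +6·10° lat → SW at lon 120°, lat -30°.
Square 5, 0: +5·2° lon, +0·1° lat → SW at lon 130°, lat -30°.
Subsquare e=4, r=17: +4·0.0833333° lon, +17·0.0416667° lat → SW at lon 130.333°, lat -29.2917°.
Extended square 8, 3: +8·0.00833333° lon, +3·0.00416667° lat → SW at lon 130.4°, lat -29.2792°.
Cell spans 0.00833333° lon × 0.00416667° lat.
west 130.40000° E, east 130.40833° E.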